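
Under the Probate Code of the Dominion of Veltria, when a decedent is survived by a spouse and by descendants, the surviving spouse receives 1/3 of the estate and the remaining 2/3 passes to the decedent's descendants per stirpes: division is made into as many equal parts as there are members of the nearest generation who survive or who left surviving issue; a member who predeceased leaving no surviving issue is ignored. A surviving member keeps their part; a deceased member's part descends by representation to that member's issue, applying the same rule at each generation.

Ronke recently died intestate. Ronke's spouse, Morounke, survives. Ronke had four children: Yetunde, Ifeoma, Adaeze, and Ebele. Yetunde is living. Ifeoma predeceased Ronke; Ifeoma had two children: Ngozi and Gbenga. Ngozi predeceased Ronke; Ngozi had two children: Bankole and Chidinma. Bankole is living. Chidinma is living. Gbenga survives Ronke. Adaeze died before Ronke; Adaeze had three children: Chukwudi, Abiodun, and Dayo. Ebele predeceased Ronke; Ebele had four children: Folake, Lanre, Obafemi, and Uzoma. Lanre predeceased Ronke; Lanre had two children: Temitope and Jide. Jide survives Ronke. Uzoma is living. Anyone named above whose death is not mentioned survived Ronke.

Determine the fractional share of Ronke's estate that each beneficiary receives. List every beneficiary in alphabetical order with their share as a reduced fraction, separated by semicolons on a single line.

Morounke, as surviving spouse, takes 1/3.
The remaining 2/3 passes to Ronke's descendants per stirpes.
The 2/3 is divided into 4 equal shares of 1/6 among Yetunde, Ifeoma, Adaeze, Ebele.
Yetunde is living and takes 1/6.
Ifeoma predeceased; the 1/6 allotted to Ifeoma's branch passes to Ifeoma's issue by representation.
The 1/6 is divided into 2 equal shares of 1/12 among Ngozi, Gbenga.
Ngozi predeceased; the 1/12 allotted to Ngozi's branch passes to Ngozi's issue by representation.
The 1/12 is divided into 2 equal shares of 1/24 among Bankole, Chidinma.
Bankole is living and takes 1/24.
Chidinma is living and takes 1/24.
Gbenga is living and takes 1/12.
Adaeze predeceased; the 1/6 allotted to Adaeze's branch passes to Adaeze's issue by representation.
The 1/6 is divided into 3 equal shares of 1/18 among Chukwudi, Abiodun, Dayo.
Chukwudi is living and takes 1/18.
Abiodun is living and takes 1/18.
Dayo is living and takes 1/18.
Ebele predeceased; the 1/6 allotted to Ebele's branch passes to Ebele's issue by representation.
The 1/6 is divided into 4 equal shares of 1/24 among Folake, Lanre, Obafemi, Uzoma.
Folake is living and takes 1/24.
Lanre predeceased; the 1/24 allotted to Lanre's branch passes to Lanre's issue by representation.
The 1/24 is divided into 2 equal shares of 1/48 among Temitope, Jide.
Temitope is living and takes 1/48.
Jide is living and takes 1/48.
Obafemi is living and takes 1/24.
Uzoma is living and takes 1/24.

Abiodun 1/18; Bankole 1/24; Chidinma 1/24; Chukwudi 1/18; Dayo 1/18; Folake 1/24; Gbenga 1/12; Jide 1/48; Morounke 1/3; Obafemi 1/24; Temitope 1/48; Uzoma 1/24; Yetunde 1/6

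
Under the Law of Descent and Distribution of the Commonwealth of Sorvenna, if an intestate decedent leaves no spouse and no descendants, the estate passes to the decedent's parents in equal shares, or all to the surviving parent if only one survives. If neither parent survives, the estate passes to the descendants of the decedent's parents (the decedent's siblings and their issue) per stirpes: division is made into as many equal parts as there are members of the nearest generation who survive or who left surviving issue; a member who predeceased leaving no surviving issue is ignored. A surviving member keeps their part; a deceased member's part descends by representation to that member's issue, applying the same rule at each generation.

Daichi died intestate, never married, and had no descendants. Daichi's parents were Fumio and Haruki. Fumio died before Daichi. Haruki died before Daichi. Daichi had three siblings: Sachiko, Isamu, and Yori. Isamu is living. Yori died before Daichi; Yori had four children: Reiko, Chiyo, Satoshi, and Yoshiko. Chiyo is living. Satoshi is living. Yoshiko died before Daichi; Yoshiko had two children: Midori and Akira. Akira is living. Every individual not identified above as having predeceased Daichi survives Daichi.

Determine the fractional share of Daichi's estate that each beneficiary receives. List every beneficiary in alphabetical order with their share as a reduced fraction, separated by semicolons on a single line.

Neither parent survives and there are no descendants, so the estate passes to Daichi's siblings and their issue per stirpes.
The estate is divided into 3 equal shares of 1/3 among Sachiko, Isamu, Yori.
Sachiko is living and takes 1/3.
Isamu is living and takes 1/3.
Yori predeceased; the 1/3 allotted to Yori's branch passes to Yori's issue by representation.
The 1/3 is divided into 4 equal shares of 1/12 among Reiko, Chiyo, Satoshi, Yoshiko.
Reiko is living and takes 1/12.
Chiyo is living and takes 1/12.
Satoshi is living and takes 1/12.
Yoshiko predeceased; the 1/12 allotted to Yoshiko's branch passes to Yoshiko's issue by representation.
The 1/12 is divided into 2 equal shares of 1/24 among Midori, Akira.
Midori is living and takes 1/24.
Akira is living and takes 1/24.

Akira 1/24; Chiyo 1/12; Isamu 1/3; Midori 1/24; Reiko 1/12; Sachiko 1/3; Satoshi 1/12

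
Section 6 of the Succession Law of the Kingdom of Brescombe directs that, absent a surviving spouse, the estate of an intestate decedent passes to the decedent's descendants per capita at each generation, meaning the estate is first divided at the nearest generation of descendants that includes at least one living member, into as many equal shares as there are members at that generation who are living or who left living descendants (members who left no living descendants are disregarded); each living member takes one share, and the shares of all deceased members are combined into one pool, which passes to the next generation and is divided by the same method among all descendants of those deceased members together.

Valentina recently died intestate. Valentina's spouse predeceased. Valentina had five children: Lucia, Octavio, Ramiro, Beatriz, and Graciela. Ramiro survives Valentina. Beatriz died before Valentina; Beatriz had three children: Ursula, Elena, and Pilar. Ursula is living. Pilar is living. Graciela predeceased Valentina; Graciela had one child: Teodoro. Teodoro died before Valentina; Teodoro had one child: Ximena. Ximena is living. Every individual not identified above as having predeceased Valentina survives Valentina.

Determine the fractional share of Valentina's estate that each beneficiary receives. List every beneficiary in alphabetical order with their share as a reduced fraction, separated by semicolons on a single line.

Elena 1/10; Lucia 1/5; Octavio 1/5; Pilar 1/10; Ramiro 1/5; Ursula 1/10; Ximena 1/10

There is no surviving spouse, so the entire estate passes to Valentina's descendants per capita at each generation.
At generation 1 (Lucia, Octavio, Ramiro, Beatriz, Graciela) there are 5 shares of (1)/5 = 1/5 each.
Living: Lucia, Octavio, and Ramiro — each takes 1/5.
Deceased: Beatriz and Graciela. Their combined 2/5 is pooled and carried to generation 2.
At generation 2 (Ursula, Elena, Pilar, Teodoro) there are 4 shares of (2/5)/4 = 1/10 each.
Living: Ursula, Elena, and Pilar — each takes 1/10.
Deceased: Teodoro. That 1/10 share is carried to generation 3.
At generation 3 (Ximena) there are 1 shares of (1/10)/1 = 1/10 each.
Living: Ximena — each takes 1/10.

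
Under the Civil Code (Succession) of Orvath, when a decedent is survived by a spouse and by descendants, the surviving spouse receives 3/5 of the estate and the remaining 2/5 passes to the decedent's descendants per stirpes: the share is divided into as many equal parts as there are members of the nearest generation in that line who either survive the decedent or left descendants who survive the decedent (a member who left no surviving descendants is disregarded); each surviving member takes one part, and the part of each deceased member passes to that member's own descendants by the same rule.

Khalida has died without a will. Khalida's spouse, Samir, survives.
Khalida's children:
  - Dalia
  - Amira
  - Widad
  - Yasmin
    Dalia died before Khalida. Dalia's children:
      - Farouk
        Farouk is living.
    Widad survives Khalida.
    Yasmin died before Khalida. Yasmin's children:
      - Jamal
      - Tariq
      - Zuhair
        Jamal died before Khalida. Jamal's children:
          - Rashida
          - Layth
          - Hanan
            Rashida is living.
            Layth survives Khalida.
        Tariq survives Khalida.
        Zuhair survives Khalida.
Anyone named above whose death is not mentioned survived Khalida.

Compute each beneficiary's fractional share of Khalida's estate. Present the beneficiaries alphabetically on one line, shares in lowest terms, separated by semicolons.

Samir, as surviving spouse, takes 3/5.
The remaining 2/5 passes to Khalida's descendants per stirpes.
The 2/5 is divided into 4 equal shares of 1/10 among Dalia, Amira, Widad, Yasmin.
Dalia predeceased; the 1/10 allotted to Dalia's branch passes to Dalia's issue by representation.
Farouk is the sole taker at this level and receives the full 1/10.
Amira is living and takes 1/10.
Widad is living and takes 1/10.
Yasmin predeceased; the 1/10 allotted to Yasmin's branch passes to Yasmin's issue by representation.
The 1/10 is divided into 3 equal shares of 1/30 among Jamal, Tariq, Zuhair.
Jamal predeceased; the 1/30 allotted to Jamal's branch passes to Jamal's issue by representation.
The 1/30 is divided into 3 equal shares of 1/90 among Rashida, Layth, Hanan.
Rashida is living and takes 1/90.
Layth is living and takes 1/90.
Hanan is living and takes 1/90.
Tariq is living and takes 1/30.
Zuhair is living and takes 1/30.

Amira 1/10; Farouk 1/10; Hanan 1/90; Layth 1/90; Rashida 1/90; Samir 3/5; Tariq 1/30; Widad 1/10; Zuhair 1/30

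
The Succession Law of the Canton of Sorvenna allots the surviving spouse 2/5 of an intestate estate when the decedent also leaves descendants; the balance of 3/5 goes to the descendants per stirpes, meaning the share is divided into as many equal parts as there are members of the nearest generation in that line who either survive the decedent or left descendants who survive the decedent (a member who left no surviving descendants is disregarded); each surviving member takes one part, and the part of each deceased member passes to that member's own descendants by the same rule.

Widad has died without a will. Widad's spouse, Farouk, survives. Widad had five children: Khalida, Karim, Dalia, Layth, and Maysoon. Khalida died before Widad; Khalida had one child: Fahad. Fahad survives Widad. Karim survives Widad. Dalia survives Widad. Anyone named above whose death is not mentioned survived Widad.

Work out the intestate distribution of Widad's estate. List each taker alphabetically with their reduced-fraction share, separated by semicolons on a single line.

Farouk, as surviving spouse, takes 2/5.
The remaining 3/5 passes to Widad's descendants per stirpes.
The 3/5 is divided into 5 equal shares of 3/25 among Khalida, Karim, Dalia, Layth, Maysoon.
Khalida predeceased; the 3/25 allotted to Khalida's branch passes to Khalida's issue by representation.
Fahad is the sole taker at this level and receives the full 3/25.
Karim is living and takes 3/25.
Dalia is living and takes 3/25.
Layth is living and takes 3/25.
Maysoon is living and takes 3/25.

Dalia 3/25; Fahad 3/25; Farouk 2/5; Karim 3/25; Layth 3/25; Maysoon 3/25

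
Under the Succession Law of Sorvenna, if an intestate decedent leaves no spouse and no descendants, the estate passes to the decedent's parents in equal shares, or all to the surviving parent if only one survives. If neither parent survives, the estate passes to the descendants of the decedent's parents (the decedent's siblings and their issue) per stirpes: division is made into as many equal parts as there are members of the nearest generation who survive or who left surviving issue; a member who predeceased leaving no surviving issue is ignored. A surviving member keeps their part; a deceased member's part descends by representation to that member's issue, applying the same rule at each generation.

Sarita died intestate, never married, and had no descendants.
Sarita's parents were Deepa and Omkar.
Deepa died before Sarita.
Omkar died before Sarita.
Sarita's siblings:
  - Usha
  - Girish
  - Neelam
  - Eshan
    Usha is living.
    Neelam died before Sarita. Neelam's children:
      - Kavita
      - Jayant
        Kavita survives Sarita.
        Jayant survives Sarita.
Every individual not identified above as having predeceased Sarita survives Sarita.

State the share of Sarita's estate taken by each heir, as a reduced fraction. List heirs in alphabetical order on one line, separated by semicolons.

Neither parent survives and there are no descendants, so the estate passes to Sarita's siblings and their issue per stirpes.
The estate is divided into 4 equal shares of 1/4 among Usha, Girish, Neelam, Eshan.
Usha is living and takes 1/4.
Girish is living and takes 1/4.
Neelam predeceased; the 1/4 allotted to Neelam's branch passes to Neelam's issue by representation.
The 1/4 is divided into 2 equal shares of 1/8 among Kavita, Jayant.
Kavita is living and takes 1/8.
Jayant is living and takes 1/8.
Eshan is living and takes 1/4.

Eshan 1/4; Girish 1/4; Jayant 1/8; Kavita 1/8; Usha 1/4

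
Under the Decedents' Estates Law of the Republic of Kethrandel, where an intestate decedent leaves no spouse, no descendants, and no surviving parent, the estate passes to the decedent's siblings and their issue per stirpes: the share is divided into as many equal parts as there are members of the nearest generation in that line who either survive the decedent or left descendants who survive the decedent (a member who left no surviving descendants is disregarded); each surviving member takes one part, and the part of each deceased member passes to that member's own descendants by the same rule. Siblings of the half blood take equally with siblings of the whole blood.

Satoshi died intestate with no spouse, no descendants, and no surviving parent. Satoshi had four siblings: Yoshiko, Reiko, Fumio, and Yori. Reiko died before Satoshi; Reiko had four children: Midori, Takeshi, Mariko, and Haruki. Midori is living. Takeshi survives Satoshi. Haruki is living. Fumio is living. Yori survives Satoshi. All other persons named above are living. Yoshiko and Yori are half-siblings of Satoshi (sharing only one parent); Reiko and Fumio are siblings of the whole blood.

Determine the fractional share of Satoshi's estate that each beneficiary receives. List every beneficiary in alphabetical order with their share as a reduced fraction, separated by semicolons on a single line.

Fumio 1/4; Haruki 1/16; Mariko 1/16; Midori 1/16; Takeshi 1/16; Yori 1/4; Yoshiko 1/4

No spouse, descendants, or parent survives, so the estate passes to Satoshi's siblings per stirpes.
Half-blood and whole-blood siblings take equally under the stated rule.
The estate is divided into 4 equal shares of 1/4 among Yoshiko, Reiko, Fumio, Yori.
Yoshiko is living and takes 1/4.
Reiko predeceased; the 1/4 allotted to Reiko's branch passes to Reiko's issue by representation.
The 1/4 is divided into 4 equal shares of 1/16 among Midori, Takeshi, Mariko, Haruki.
Midori is living and takes 1/16.
Takeshi is living and takes 1/16.
Mariko is living and takes 1/16.
Haruki is living and takes 1/16.
Fumio is living and takes 1/4.
Yori is living and takes 1/4.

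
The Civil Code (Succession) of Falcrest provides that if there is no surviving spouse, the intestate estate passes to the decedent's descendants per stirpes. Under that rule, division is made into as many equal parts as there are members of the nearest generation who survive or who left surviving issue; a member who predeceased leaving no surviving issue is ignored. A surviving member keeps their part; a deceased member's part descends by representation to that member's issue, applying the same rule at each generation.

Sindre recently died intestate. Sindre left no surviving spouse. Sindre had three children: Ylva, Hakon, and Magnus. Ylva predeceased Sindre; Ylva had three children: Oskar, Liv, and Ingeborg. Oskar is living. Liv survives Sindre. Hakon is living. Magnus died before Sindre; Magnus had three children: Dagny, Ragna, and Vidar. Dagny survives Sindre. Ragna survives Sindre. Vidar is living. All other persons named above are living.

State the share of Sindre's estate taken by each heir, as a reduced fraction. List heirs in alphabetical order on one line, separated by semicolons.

Dagny 1/9; Hakon 1/3; Ingeborg 1/9; Liv 1/9; Oskar 1/9; Ragna 1/9; Vidar 1/9

There is no surviving spouse, so the entire estate passes to Sindre's descendants per stirpes.
The estate is divided into 3 equal shares of 1/3 among Ylva, Hakon, Magnus.
Ylva predeceased; the 1/3 allotted to Ylva's branch passes to Ylva's issue by representation.
The 1/3 is divided into 3 equal shares of 1/9 among Oskar, Liv, Ingeborg.
Oskar is living and takes 1/9.
Liv is living and takes 1/9.
Ingeborg is living and takes 1/9.
Hakon is living and takes 1/3.
Magnus predeceased; the 1/3 allotted to Magnus's branch passes to Magnus's issue by representation.
The 1/3 is divided into 3 equal shares of 1/9 among Dagny, Ragna, Vidar.
Dagny is living and takes 1/9.
Ragna is living and takes 1/9.
Vidar is living and takes 1/9.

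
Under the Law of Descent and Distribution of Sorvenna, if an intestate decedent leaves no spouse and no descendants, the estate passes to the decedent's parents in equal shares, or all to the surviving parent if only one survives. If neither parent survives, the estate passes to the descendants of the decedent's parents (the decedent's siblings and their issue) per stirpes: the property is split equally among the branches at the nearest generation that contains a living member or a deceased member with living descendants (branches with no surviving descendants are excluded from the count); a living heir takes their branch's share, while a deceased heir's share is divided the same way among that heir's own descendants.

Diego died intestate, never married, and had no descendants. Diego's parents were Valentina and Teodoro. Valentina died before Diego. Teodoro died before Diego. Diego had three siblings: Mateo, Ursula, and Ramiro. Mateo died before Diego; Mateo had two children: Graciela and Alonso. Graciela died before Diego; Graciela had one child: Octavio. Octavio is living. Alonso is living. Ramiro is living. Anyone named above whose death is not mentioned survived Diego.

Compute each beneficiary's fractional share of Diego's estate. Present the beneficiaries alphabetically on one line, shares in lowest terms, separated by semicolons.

Neither parent survives and there are no descendants, so the estate passes to Diego's siblings and their issue per stirpes.
The estate is divided into 3 equal shares of 1/3 among Mateo, Ursula, Ramiro.
Mateo predeceased; the 1/3 allotted to Mateo's branch passes to Mateo's issue by representation.
The 1/3 is divided into 2 equal shares of 1/6 among Graciela, Alonso.
Graciela predeceased; the 1/6 allotted to Graciela's branch passes to Graciela's issue by representation.
Octavio is the sole taker at this level and receives the full 1/6.
Alonso is living and takes 1/6.
Ursula is living and takes 1/3.
Ramiro is living and takes 1/3.

Alonso 1/6; Octavio 1/6; Ramiro 1/3; Ursula 1/3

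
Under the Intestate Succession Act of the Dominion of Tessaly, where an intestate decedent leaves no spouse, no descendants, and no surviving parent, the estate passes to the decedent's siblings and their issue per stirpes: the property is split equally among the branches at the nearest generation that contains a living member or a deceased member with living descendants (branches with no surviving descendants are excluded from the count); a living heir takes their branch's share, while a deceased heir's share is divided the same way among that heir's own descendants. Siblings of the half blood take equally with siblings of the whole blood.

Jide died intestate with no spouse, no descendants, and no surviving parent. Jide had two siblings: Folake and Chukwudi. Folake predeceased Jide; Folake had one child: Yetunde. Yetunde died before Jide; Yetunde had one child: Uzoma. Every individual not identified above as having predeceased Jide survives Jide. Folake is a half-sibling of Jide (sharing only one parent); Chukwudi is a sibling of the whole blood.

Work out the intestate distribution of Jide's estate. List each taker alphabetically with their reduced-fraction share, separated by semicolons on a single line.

Chukwudi 1/2; Uzoma 1/2

No spouse, descendants, or parent survives, so the estate passes to Jide's siblings per stirpes.
Half-blood and whole-blood siblings take equally under the stated rule.
The estate is divided into 2 equal shares of 1/2 among Folake, Chukwudi.
Folake predeceased; the 1/2 allotted to Folake's branch passes to Folake's issue by representation.
Yetunde's line is the sole branch at this level, so the full 1/2 passes to Yetunde's issue by representation.
Uzoma is the sole taker at this level and receives the full 1/2.
Chukwudi is living and takes 1/2.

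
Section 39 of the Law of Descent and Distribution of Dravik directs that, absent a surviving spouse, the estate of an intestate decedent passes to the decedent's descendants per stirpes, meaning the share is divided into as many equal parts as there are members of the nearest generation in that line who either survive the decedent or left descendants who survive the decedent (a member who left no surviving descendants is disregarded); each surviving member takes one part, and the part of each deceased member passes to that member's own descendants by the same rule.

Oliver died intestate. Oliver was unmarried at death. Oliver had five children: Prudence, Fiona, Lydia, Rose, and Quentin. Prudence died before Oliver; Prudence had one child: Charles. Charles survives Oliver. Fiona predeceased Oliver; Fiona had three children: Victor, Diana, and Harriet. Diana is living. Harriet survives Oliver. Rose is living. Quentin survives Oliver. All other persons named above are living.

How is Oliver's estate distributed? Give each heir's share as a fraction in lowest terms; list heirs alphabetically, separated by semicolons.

There is no surviving spouse, so the entire estate passes to Oliver's descendants per stirpes.
The estate is divided into 5 equal shares of 1/5 among Prudence, Fiona, Lydia, Rose, Quentin.
Prudence predeceased; the 1/5 allotted to Prudence's branch passes to Prudence's issue by representation.
Charles is the sole taker at this level and receives the full 1/5.
Fiona predeceased; the 1/5 allotted to Fiona's branch passes to Fiona's issue by representation.
The 1/5 is divided into 3 equal shares of 1/15 among Victor, Diana, Harriet.
Victor is living and takes 1/15.
Diana is living and takes 1/15.
Harriet is living and takes 1/15.
Lydia is living and takes 1/5.
Rose is living and takes 1/5.
Quentin is living and takes 1/5.

Charles 1/5; Diana 1/15; Harriet 1/15; Lydia 1/5; Quentin 1/5; Rose 1/5; Victor 1/15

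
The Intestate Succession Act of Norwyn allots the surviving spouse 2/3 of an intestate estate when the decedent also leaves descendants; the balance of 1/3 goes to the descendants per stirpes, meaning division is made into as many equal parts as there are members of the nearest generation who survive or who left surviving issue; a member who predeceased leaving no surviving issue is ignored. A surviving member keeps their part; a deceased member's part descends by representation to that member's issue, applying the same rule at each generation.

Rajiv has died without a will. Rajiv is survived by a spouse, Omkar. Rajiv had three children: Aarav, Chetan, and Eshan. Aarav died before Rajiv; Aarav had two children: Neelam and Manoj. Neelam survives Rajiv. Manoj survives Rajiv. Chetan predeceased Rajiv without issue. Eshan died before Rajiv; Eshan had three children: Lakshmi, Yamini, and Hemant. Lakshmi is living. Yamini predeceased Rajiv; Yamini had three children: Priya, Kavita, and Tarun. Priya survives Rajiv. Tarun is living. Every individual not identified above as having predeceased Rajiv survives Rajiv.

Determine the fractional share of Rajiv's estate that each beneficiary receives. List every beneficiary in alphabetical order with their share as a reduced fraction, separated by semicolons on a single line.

Omkar, as surviving spouse, takes 2/3.
The remaining 1/3 passes to Rajiv's descendants per stirpes.
Chetan left no surviving issue, so that branch lapses and is disregarded.
The 1/3 is divided into 2 equal shares of 1/6 among Aarav, Eshan.
Aarav predeceased; the 1/6 allotted to Aarav's branch passes to Aarav's issue by representation.
The 1/6 is divided into 2 equal shares of 1/12 among Neelam, Manoj.
Neelam is living and takes 1/12.
Manoj is living and takes 1/12.
Eshan predeceased; the 1/6 allotted to Eshan's branch passes to Eshan's issue by representation.
The 1/6 is divided into 3 equal shares of 1/18 among Lakshmi, Yamini, Hemant.
Lakshmi is living and takes 1/18.
Yamini predeceased; the 1/18 allotted to Yamini's branch passes to Yamini's issue by representation.
The 1/18 is divided into 3 equal shares of 1/54 among Priya, Kavita, Tarun.
Priya is living and takes 1/54.
Kavita is living and takes 1/54.
Tarun is living and takes 1/54.
Hemant is living and takes 1/18.

Hemant 1/18; Kavita 1/54; Lakshmi 1/18; Manoj 1/12; Neelam 1/12; Omkar 2/3; Priya 1/54; Tarun 1/54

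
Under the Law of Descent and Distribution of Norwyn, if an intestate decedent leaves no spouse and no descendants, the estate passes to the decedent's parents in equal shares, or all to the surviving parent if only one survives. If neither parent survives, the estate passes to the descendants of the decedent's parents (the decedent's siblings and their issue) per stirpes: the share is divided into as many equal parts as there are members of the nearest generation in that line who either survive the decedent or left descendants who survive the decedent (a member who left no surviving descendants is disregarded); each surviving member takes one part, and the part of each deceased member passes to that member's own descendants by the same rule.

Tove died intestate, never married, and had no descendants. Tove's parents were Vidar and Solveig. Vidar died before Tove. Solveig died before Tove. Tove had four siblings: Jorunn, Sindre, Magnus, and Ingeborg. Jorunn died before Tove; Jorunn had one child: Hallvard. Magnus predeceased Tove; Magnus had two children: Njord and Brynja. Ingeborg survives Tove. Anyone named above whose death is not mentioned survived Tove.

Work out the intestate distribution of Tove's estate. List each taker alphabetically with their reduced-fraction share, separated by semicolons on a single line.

Neither parent survives and there are no descendants, so the estate passes to Tove's siblings and their issue per stirpes.
The estate is divided into 4 equal shares of 1/4 among Jorunn, Sindre, Magnus, Ingeborg.
Jorunn predeceased; the 1/4 allotted to Jorunn's branch passes to Jorunn's issue by representation.
Hallvard is the sole taker at this level and receives the full 1/4.
Sindre is living and takes 1/4.
Magnus predeceased; the 1/4 allotted to Magnus's branch passes to Magnus's issue by representation.
The 1/4 is divided into 2 equal shares of 1/8 among Njord, Brynja.
Njord is living and takes 1/8.
Brynja is living and takes 1/8.
Ingeborg is living and takes 1/4.

Brynja 1/8; Hallvard 1/4; Ingeborg 1/4; Njord 1/8; Sindre 1/4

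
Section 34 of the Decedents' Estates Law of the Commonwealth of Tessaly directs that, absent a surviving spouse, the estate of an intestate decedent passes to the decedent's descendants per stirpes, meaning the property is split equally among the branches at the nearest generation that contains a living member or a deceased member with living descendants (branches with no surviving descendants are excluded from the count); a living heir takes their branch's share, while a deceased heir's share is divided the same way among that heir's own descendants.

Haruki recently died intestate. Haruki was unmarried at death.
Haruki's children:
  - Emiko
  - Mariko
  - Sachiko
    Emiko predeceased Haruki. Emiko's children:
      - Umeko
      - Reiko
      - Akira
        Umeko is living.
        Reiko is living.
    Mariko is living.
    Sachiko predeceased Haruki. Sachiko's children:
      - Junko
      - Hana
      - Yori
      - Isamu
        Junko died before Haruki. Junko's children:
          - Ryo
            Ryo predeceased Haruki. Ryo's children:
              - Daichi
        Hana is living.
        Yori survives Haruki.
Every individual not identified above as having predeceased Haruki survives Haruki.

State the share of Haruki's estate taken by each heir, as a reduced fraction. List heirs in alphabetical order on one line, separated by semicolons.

There is no surviving spouse, so the entire estate passes to Haruki's descendants per stirpes.
The estate is divided into 3 equal shares of 1/3 among Emiko, Mariko, Sachiko.
Emiko predeceased; the 1/3 allotted to Emiko's branch passes to Emiko's issue by representation.
The 1/3 is divided into 3 equal shares of 1/9 among Umeko, Reiko, Akira.
Umeko is living and takes 1/9.
Reiko is living and takes 1/9.
Akira is living and takes 1/9.
Mariko is living and takes 1/3.
Sachiko predeceased; the 1/3 allotted to Sachiko's branch passes to Sachiko's issue by representation.
The 1/3 is divided into 4 equal shares of 1/12 among Junko, Hana, Yori, Isamu.
Junko predeceased; the 1/12 allotted to Junko's branch passes to Junko's issue by representation.
Ryo's line is the sole branch at this level, so the full 1/12 passes to Ryo's issue by representation.
Daichi is the sole taker at this level and receives the full 1/12.
Hana is living and takes 1/12.
Yori is living and takes 1/12.
Isamu is living and takes 1/12.

Akira 1/9; Daichi 1/12; Hana 1/12; Isamu 1/12; Mariko 1/3; Reiko 1/9; Umeko 1/9; Yori 1/12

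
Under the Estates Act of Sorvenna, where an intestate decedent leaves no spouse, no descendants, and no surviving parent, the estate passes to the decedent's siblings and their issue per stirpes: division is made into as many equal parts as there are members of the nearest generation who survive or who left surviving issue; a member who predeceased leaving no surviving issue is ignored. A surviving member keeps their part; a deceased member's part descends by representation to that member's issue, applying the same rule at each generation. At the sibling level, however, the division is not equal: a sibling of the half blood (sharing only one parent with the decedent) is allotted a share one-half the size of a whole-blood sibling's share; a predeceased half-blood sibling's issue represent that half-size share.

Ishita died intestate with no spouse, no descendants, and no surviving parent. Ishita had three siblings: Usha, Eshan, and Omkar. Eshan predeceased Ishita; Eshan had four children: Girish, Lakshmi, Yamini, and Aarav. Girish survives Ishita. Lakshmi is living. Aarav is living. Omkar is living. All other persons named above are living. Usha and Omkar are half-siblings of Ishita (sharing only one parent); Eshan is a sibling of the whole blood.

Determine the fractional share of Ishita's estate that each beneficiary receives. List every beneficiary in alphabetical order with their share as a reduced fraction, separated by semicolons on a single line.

No spouse, descendants, or parent survives, so the estate passes to Ishita's siblings per stirpes.
Half-blood siblings count for one-half the weight of whole-blood siblings at the initial division.
Dividing 1 in proportion to weights (total weight 2): Usha (weight 1/2) → 1/4; Eshan (weight 1) → 1/2; Omkar (weight 1/2) → 1/4.
Usha is living and takes 1/4.
Eshan predeceased; the 1/2 allotted to Eshan's branch passes to Eshan's issue by representation.
The 1/2 is divided into 4 equal shares of 1/8 among Girish, Lakshmi, Yamini, Aarav.
Girish is living and takes 1/8.
Lakshmi is living and takes 1/8.
Yamini is living and takes 1/8.
Aarav is living and takes 1/8.
Omkar is living and takes 1/4.

Aarav 1/8; Girish 1/8; Lakshmi 1/8; Omkar 1/4; Usha 1/4; Yamini 1/8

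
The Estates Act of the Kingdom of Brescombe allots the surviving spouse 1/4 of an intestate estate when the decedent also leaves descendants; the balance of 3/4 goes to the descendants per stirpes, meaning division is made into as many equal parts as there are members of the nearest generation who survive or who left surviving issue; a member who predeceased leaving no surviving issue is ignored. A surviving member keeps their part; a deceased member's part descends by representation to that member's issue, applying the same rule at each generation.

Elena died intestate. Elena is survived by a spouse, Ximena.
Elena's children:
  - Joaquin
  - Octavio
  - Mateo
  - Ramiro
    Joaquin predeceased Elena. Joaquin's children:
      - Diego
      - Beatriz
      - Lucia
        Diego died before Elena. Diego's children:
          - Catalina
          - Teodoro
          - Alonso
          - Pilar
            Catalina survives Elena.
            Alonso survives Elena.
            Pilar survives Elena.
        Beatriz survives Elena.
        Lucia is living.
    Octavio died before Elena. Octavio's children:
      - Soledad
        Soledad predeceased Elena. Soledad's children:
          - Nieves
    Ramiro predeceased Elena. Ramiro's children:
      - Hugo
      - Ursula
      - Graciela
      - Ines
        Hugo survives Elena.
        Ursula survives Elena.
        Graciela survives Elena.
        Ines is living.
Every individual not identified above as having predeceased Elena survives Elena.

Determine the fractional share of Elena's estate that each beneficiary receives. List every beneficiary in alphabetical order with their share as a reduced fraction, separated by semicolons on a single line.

Alonso 1/64; Beatriz 1/16; Catalina 1/64; Graciela 3/64; Hugo 3/64; Ines 3/64; Lucia 1/16; Mateo 3/16; Nieves 3/16; Pilar 1/64; Teodoro 1/64; Ursula 3/64; Ximena 1/4

Ximena, as surviving spouse, takes 1/4.
The remaining 3/4 passes to Elena's descendants per stirpes.
The 3/4 is divided into 4 equal shares of 3/16 among Joaquin, Octavio, Mateo, Ramiro.
Joaquin predeceased; the 3/16 allotted to Joaquin's branch passes to Joaquin's issue by representation.
The 3/16 is divided into 3 equal shares of 1/16 among Diego, Beatriz, Lucia.
Diego predeceased; the 1/16 allotted to Diego's branch passes to Diego's issue by representation.
The 1/16 is divided into 4 equal shares of 1/64 among Catalina, Teodoro, Alonso, Pilar.
Catalina is living and takes 1/64.
Teodoro is living and takes 1/64.
Alonso is living and takes 1/64.
Pilar is living and takes 1/64.
Beatriz is living and takes 1/16.
Lucia is living and takes 1/16.
Octavio predeceased; the 3/16 allotted to Octavio's branch passes to Octavio's issue by representation.
Soledad's line is the sole branch at this level, so the full 3/16 passes to Soledad's issue by representation.
Nieves is the sole taker at this level and receives the full 3/16.
Mateo is living and takes 3/16.
Ramiro predeceased; the 3/16 allotted to Ramiro's branch passes to Ramiro's issue by representation.
The 3/16 is divided into 4 equal shares of 3/64 among Hugo, Ursula, Graciela, Ines.
Hugo is living and takes 3/64.
Ursula is living and takes 3/64.
Graciela is living and takes 3/64.
Ines is living and takes 3/64.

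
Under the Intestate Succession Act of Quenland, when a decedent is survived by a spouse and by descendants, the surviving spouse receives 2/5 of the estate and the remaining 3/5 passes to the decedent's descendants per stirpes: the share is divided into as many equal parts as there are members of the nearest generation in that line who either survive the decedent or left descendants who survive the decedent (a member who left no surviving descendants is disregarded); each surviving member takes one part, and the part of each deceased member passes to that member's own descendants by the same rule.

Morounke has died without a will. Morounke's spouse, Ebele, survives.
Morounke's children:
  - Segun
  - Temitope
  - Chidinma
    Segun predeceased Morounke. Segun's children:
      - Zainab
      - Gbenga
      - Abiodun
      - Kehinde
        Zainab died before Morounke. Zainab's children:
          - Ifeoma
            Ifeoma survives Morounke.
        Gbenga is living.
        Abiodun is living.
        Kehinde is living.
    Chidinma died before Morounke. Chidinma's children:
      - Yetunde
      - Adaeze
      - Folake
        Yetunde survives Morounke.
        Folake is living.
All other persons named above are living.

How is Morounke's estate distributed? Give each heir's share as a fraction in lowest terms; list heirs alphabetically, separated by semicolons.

Abiodun 1/20; Adaeze 1/15; Ebele 2/5; Folake 1/15; Gbenga 1/20; Ifeoma 1/20; Kehinde 1/20; Temitope 1/5; Yetunde 1/15

Ebele, as surviving spouse, takes 2/5.
The remaining 3/5 passes to Morounke's descendants per stirpes.
The 3/5 is divided into 3 equal shares of 1/5 among Segun, Temitope, Chidinma.
Segun predeceased; the 1/5 allotted to Segun's branch passes to Segun's issue by representation.
The 1/5 is divided into 4 equal shares of 1/20 among Zainab, Gbenga, Abiodun, Kehinde.
Zainab predeceased; the 1/20 allotted to Zainab's branch passes to Zainab's issue by representation.
Ifeoma is the sole taker at this level and receives the full 1/20.
Gbenga is living and takes 1/20.
Abiodun is living and takes 1/20.
Kehinde is living and takes 1/20.
Temitope is living and takes 1/5.
Chidinma predeceased; the 1/5 allotted to Chidinma's branch passes to Chidinma's issue by representation.
The 1/5 is divided into 3 equal shares of 1/15 among Yetunde, Adaeze, Folake.
Yetunde is living and takes 1/15.
Adaeze is living and takes 1/15.
Folake is living and takes 1/15.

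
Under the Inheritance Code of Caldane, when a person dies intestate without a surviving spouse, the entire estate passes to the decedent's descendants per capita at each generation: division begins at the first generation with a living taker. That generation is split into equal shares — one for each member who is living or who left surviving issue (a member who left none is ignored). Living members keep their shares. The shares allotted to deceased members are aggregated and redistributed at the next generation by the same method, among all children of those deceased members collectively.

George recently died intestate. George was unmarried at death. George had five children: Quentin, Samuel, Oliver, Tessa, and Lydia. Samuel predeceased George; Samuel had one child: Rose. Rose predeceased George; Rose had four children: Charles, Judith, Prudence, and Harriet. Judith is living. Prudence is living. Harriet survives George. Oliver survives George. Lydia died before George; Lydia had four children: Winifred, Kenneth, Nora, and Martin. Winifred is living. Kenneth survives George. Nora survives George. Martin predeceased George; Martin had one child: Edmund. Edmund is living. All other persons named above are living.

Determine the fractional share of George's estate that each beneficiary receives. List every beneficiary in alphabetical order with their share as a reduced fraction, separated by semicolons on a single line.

Charles 4/125; Edmund 4/125; Harriet 4/125; Judith 4/125; Kenneth 2/25; Nora 2/25; Oliver 1/5; Prudence 4/125; Quentin 1/5; Tessa 1/5; Winifred 2/25

There is no surviving spouse, so the entire estate passes to George's descendants per capita at each generation.
At generation 1 (Quentin, Samuel, Oliver, Tessa, Lydia) there are 5 shares of (1)/5 = 1/5 each.
Living: Quentin, Oliver, and Tessa — each takes 1/5.
Deceased: Samuel and Lydia. Their combined 2/5 is pooled and carried to generation 2.
At generation 2 (Rose, Winifred, Kenneth, Nora, Martin) there are 5 shares of (2/5)/5 = 2/25 each.
Living: Winifred, Kenneth, and Nora — each takes 2/25.
Deceased: Rose and Martin. Their combined 4/25 is pooled and carried to generation 3.
At generation 3 (Charles, Judith, Prudence, Harriet, Edmund) there are 5 shares of (4/25)/5 = 4/125 each.
Living: Charles, Judith, Prudence, Harriet, and Edmund — each takes 4/125.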